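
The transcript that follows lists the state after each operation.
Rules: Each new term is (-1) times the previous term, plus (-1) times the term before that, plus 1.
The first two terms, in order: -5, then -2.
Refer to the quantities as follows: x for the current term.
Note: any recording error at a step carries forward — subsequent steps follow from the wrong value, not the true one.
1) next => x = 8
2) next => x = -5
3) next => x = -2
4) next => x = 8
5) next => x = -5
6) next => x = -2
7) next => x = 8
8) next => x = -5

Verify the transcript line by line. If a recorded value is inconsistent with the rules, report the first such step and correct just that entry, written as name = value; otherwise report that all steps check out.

Recomputing the run from the initial state:
step 1: x = 8
step 2: x = -5
step 3: x = -2
step 4: x = 8
step 5: x = -5
step 6: x = -2
step 7: x = 8
step 8: x = -5
This matches the transcript at every step.

no error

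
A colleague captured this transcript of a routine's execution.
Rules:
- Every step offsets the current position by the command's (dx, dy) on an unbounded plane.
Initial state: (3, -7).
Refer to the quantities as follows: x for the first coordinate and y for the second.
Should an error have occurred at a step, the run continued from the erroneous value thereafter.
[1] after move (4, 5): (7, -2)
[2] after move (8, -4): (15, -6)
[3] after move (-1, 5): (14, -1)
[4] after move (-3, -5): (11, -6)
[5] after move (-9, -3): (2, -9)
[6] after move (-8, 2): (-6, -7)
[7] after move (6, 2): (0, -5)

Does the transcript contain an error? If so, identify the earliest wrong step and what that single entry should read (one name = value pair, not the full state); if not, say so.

no error

step 1: x = 3 + (4) = 7, y = -7 + (5) = -2 -> checks out
step 2: x = 7 + (8) = 15, y = -2 + (-4) = -6 -> exactly as logged
step 3: x = 15 + (-1) = 14, y = -6 + (5) = -1 -> confirmed correct
step 4: x = 14 + (-3) = 11, y = -1 + (-5) = -6 -> in agreement
step 5: x = 11 + (-9) = 2, y = -6 + (-3) = -9 -> agrees with the transcript
step 6: x = 2 + (-8) = -6, y = -9 + (2) = -7 -> confirmed correct
step 7: x = -6 + (6) = 0, y = -7 + (2) = -5 -> exactly as logged
The whole run recomputes cleanly — no discrepancies.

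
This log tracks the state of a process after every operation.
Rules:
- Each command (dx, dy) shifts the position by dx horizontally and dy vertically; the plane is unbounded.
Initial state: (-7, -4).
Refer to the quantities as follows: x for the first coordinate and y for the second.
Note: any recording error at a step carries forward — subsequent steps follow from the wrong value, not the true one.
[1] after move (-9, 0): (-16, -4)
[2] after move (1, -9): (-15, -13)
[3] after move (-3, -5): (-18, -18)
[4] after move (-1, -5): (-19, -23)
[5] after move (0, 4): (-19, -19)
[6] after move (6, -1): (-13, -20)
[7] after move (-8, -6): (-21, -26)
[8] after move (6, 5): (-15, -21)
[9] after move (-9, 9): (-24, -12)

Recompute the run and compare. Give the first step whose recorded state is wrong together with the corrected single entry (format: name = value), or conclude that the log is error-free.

1. x = -7 + (-9) = -16, y = -4 + (0) = -4 (no discrepancy)
2. x = -16 + (1) = -15, y = -4 + (-9) = -13 (agrees with the log)
3. x = -15 + (-3) = -18, y = -13 + (-5) = -18 (checks out)
4. x = -18 + (-1) = -19, y = -18 + (-5) = -23 (agrees with the log)
5. x = -19 + (0) = -19, y = -23 + (4) = -19 (exactly as logged)
6. x = -19 + (6) = -13, y = -19 + (-1) = -20 (no discrepancy)
7. x = -13 + (-8) = -21, y = -20 + (-6) = -26 (no discrepancy)
8. x = -21 + (6) = -15, y = -26 + (5) = -21 (consistent with the log)
9. x = -15 + (-9) = -24, y = -21 + (9) = -12 (no discrepancy)
Every step is consistent.

no error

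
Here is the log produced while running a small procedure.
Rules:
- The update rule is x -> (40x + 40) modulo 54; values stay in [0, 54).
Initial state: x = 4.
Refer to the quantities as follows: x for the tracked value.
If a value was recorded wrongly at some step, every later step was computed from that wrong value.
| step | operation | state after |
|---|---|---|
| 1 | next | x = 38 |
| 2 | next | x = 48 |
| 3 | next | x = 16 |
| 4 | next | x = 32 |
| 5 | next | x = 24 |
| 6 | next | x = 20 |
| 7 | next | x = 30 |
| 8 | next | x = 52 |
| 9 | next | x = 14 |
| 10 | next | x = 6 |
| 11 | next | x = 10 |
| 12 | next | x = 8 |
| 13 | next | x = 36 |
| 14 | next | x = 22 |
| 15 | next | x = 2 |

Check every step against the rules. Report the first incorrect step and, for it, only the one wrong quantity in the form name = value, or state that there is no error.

step 6, x = 28

Recomputing the run from the initial state:
step 1: x = 38
step 2: x = 48
step 3: x = 16
step 4: x = 32
step 5: x = 24
step 6: x = 28
step 7: x = 26
step 8: x = 0
step 9: x = 40
step 10: x = 20
step 11: x = 30
step 12: x = 52
step 13: x = 14
step 14: x = 6
step 15: x = 10
The first disagreement with the log is at step 6, where the value should be x = 28.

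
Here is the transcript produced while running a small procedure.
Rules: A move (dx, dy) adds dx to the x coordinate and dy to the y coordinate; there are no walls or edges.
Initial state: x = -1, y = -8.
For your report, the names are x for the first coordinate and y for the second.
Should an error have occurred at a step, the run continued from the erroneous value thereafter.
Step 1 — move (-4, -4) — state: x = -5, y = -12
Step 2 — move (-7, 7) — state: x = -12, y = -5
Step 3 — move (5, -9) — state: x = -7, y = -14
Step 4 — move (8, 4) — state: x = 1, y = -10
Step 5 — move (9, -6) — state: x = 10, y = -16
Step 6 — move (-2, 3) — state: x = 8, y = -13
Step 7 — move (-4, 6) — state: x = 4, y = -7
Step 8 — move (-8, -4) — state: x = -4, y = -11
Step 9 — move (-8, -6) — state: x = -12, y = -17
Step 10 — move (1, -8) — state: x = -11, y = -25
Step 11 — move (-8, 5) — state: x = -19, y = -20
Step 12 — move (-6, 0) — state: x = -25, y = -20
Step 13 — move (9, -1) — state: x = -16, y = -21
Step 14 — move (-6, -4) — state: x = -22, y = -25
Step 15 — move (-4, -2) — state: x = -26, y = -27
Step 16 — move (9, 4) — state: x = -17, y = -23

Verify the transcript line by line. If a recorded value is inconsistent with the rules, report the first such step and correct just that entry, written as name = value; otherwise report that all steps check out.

no error

Recomputing the run from the initial state:
step 1: x = -5, y = -12
step 2: x = -12, y = -5
step 3: x = -7, y = -14
step 4: x = 1, y = -10
step 5: x = 10, y = -16
step 6: x = 8, y = -13
step 7: x = 4, y = -7
step 8: x = -4, y = -11
step 9: x = -12, y = -17
step 10: x = -11, y = -25
step 11: x = -19, y = -20
step 12: x = -25, y = -20
step 13: x = -16, y = -21
step 14: x = -22, y = -25
step 15: x = -26, y = -27
step 16: x = -17, y = -23
This matches the transcript at every step.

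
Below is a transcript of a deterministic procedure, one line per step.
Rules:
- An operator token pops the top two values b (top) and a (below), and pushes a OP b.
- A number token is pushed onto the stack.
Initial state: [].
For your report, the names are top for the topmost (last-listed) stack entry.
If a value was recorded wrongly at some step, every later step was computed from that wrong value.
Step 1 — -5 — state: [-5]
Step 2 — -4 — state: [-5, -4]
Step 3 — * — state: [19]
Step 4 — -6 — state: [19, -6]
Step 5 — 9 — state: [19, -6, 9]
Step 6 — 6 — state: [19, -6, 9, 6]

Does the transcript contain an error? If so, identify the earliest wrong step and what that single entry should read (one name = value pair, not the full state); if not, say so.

step 3, top = 20

Recomputing the run from the initial state:
step 1: [-5]
step 2: [-5, -4]
step 3: [20]
step 4: [20, -6]
step 5: [20, -6, 9]
step 6: [20, -6, 9, 6]
The first disagreement with the transcript is at step 3, where the value should be top = 20.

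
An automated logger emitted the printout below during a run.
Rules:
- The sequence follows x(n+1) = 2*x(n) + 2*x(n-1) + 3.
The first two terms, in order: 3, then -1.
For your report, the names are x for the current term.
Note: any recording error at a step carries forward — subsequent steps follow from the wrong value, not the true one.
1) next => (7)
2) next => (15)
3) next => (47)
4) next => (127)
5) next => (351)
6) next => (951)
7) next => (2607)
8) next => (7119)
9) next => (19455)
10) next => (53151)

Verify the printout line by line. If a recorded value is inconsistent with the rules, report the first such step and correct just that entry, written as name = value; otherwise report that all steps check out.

step 6, x = 959

Recomputing the run from the initial state:
step 1: x = 7
step 2: x = 15
step 3: x = 47
step 4: x = 127
step 5: x = 351
step 6: x = 959
step 7: x = 2623
step 8: x = 7167
step 9: x = 19583
step 10: x = 53503
The first disagreement with the printout is at step 6, where the value should be x = 959.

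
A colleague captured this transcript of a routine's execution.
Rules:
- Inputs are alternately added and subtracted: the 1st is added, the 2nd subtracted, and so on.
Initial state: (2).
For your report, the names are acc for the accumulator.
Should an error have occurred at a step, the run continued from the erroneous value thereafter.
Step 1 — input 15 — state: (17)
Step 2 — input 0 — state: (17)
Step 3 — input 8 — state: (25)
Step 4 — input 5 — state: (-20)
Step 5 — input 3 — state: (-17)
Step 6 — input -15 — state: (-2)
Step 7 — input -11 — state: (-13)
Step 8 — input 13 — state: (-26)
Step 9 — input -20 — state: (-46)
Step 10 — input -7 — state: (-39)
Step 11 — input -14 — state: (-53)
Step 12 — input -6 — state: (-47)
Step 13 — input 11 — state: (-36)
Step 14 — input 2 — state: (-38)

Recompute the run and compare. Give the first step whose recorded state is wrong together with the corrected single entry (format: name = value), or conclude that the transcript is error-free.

step 4, acc = 20

Recomputing the run from the initial state:
step 1: acc = 17
step 2: acc = 17
step 3: acc = 25
step 4: acc = 20
step 5: acc = 23
step 6: acc = 38
step 7: acc = 27
step 8: acc = 14
step 9: acc = -6
step 10: acc = 1
step 11: acc = -13
step 12: acc = -7
step 13: acc = 4
step 14: acc = 2
The first disagreement with the transcript is at step 4, where the value should be acc = 20.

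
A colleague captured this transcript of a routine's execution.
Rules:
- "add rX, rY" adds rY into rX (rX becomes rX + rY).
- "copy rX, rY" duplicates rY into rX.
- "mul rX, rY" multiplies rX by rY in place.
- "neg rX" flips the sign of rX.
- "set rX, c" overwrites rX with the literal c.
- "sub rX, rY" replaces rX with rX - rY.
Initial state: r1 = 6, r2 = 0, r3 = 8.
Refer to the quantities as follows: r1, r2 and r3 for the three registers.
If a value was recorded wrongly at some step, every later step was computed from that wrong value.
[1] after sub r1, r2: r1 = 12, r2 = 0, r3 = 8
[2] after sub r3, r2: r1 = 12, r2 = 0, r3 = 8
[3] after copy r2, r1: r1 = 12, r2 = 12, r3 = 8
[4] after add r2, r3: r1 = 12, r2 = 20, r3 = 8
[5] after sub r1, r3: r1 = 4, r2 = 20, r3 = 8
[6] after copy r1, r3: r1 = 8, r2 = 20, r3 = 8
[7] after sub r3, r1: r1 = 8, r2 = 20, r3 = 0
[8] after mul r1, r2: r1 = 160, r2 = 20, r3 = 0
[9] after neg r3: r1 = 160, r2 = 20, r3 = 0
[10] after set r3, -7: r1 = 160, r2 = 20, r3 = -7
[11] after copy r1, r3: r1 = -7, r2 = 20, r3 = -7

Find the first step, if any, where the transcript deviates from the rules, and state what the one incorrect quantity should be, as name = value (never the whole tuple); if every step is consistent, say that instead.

Recomputing the run from the initial state:
step 1: r1 = 6, r2 = 0, r3 = 8
step 2: r1 = 6, r2 = 0, r3 = 8
step 3: r1 = 6, r2 = 6, r3 = 8
step 4: r1 = 6, r2 = 14, r3 = 8
step 5: r1 = -2, r2 = 14, r3 = 8
step 6: r1 = 8, r2 = 14, r3 = 8
step 7: r1 = 8, r2 = 14, r3 = 0
step 8: r1 = 112, r2 = 14, r3 = 0
step 9: r1 = 112, r2 = 14, r3 = 0
step 10: r1 = 112, r2 = 14, r3 = -7
step 11: r1 = -7, r2 = 14, r3 = -7
The first disagreement with the transcript is at step 1, where the value should be r1 = 6.

step 1, r1 = 6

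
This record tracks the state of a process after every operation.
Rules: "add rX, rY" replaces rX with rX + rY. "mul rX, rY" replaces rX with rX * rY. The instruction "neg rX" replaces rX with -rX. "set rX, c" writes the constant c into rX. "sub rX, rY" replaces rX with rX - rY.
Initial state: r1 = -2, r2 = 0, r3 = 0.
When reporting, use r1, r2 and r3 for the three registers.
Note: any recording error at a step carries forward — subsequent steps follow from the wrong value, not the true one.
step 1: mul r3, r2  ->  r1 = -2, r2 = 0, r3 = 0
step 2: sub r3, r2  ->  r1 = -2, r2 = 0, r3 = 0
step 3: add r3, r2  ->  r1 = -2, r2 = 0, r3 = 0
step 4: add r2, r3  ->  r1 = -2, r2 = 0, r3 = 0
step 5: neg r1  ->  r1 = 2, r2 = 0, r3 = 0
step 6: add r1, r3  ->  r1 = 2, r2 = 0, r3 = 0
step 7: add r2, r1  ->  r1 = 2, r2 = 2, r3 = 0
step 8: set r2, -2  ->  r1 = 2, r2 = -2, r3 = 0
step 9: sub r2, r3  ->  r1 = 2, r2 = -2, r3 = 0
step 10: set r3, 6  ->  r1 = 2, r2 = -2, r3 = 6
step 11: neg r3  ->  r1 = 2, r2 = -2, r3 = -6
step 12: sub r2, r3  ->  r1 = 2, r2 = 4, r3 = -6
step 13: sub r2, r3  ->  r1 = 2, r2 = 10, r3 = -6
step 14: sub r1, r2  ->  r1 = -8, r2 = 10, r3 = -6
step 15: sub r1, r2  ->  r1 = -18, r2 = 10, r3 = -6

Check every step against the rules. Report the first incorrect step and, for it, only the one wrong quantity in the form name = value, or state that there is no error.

Step 1: r3 = 0 * 0 = 0 — same as recorded.
Step 2: r3 = 0 - 0 = 0 — no discrepancy.
Step 3: r3 = 0 + 0 = 0 — consistent with the record.
Step 4: r2 = 0 + 0 = 0 — consistent with the record.
Step 5: r1 = -(-2) = 2 — matches.
Step 6: r1 = 2 + 0 = 2 — confirmed correct.
Step 7: r2 = 0 + 2 = 2 — same as recorded.
Step 8: r2 = -2 — verified.
Step 9: r2 = -2 - 0 = -2 — no discrepancy.
Step 10: r3 = 6 — agrees with the record.
Step 11: r3 = -(6) = -6 — confirmed correct.
Step 12: r2 = -2 - -6 = 4 — confirmed correct.
Step 13: r2 = 4 - -6 = 10 — same as recorded.
Step 14: r1 = 2 - 10 = -8 — exactly as logged.
Step 15: r1 = -8 - 10 = -18 — exactly as logged.
Every step is consistent.

no error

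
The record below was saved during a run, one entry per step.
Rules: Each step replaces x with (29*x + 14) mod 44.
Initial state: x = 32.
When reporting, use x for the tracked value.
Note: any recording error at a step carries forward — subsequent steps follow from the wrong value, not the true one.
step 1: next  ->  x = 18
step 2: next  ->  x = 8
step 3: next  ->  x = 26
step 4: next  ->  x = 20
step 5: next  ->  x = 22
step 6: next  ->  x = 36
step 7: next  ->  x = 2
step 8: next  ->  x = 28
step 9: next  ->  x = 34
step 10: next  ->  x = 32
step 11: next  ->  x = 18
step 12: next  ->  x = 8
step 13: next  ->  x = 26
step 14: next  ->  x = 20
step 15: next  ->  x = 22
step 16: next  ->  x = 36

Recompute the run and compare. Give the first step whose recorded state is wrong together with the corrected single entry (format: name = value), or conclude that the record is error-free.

no error

Recomputing the run from the initial state:
step 1: x = 18
step 2: x = 8
step 3: x = 26
step 4: x = 20
step 5: x = 22
step 6: x = 36
step 7: x = 2
step 8: x = 28
step 9: x = 34
step 10: x = 32
step 11: x = 18
step 12: x = 8
step 13: x = 26
step 14: x = 20
step 15: x = 22
step 16: x = 36
This matches the record at every step.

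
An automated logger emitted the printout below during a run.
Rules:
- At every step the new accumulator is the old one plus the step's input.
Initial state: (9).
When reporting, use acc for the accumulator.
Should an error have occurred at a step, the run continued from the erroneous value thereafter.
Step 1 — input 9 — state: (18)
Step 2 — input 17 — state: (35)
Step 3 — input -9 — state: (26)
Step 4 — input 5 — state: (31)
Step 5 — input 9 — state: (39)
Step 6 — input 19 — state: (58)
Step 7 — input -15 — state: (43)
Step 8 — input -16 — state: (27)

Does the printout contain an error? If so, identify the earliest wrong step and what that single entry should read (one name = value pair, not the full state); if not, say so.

step 5, acc = 40

Recomputing the run from the initial state:
step 1: acc = 18
step 2: acc = 35
step 3: acc = 26
step 4: acc = 31
step 5: acc = 40
step 6: acc = 59
step 7: acc = 44
step 8: acc = 28
The first disagreement with the printout is at step 5, where the value should be acc = 40.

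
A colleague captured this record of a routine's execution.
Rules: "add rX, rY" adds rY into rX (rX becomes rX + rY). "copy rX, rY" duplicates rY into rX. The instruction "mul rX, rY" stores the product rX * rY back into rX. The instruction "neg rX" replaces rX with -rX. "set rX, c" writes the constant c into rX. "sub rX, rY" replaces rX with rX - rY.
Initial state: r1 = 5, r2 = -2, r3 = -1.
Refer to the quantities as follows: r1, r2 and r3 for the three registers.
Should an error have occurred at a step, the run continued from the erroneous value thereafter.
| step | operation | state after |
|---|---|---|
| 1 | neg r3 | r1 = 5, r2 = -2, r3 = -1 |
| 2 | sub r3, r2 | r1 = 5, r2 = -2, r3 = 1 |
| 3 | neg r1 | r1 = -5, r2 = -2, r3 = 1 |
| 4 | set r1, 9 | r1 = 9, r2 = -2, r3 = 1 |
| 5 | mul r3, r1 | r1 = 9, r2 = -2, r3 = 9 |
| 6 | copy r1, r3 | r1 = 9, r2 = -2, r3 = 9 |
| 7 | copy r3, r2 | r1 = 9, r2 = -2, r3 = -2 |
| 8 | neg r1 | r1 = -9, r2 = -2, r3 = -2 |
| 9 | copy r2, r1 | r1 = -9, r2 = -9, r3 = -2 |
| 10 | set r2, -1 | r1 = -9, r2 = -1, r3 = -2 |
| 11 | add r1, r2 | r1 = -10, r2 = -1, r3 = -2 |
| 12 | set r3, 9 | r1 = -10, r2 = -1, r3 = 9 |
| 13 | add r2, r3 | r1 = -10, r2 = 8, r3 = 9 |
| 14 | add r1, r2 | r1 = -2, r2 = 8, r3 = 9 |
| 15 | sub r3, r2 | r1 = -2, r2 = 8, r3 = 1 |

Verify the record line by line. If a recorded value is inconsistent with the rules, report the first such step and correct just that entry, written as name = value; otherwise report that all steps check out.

1. r3 = -(-1) = 1 (not what was recorded)
Step 1 is the first one off; corrected, r3 = 1.

step 1, r3 = 1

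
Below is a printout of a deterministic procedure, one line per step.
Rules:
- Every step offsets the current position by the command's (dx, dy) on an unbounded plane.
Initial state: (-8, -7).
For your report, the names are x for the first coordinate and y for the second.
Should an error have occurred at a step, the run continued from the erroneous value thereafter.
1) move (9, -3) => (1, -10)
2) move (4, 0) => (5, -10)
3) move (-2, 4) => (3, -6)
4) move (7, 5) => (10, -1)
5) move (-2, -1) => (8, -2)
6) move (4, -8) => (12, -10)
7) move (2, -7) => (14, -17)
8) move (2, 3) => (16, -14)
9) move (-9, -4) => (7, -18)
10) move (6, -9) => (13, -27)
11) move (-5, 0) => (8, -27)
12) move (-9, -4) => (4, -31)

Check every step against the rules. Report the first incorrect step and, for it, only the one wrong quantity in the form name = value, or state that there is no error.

step 12, x = -1

Recomputing the run from the initial state:
step 1: x = 1, y = -10
step 2: x = 5, y = -10
step 3: x = 3, y = -6
step 4: x = 10, y = -1
step 5: x = 8, y = -2
step 6: x = 12, y = -10
step 7: x = 14, y = -17
step 8: x = 16, y = -14
step 9: x = 7, y = -18
step 10: x = 13, y = -27
step 11: x = 8, y = -27
step 12: x = -1, y = -31
The first disagreement with the printout is at step 12, where the value should be x = -1.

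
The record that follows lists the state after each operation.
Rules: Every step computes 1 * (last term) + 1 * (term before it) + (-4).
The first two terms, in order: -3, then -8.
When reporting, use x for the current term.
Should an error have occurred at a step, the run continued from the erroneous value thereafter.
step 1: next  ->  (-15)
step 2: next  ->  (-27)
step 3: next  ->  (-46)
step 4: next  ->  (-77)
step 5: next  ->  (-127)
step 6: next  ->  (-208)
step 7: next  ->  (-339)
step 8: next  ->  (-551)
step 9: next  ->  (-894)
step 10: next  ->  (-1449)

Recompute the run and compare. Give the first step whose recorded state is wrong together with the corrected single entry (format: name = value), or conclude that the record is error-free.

step 1: x = 1*(-8) + (1)*(-3) + (-4) = -15 -> in agreement
step 2: x = 1*(-15) + (1)*(-8) + (-4) = -27 -> in agreement
step 3: x = 1*(-27) + (1)*(-15) + (-4) = -46 -> matches
step 4: x = 1*(-46) + (1)*(-27) + (-4) = -77 -> exactly as logged
step 5: x = 1*(-77) + (1)*(-46) + (-4) = -127 -> in agreement
step 6: x = 1*(-127) + (1)*(-77) + (-4) = -208 -> verified
step 7: x = 1*(-208) + (1)*(-127) + (-4) = -339 -> no discrepancy
step 8: x = 1*(-339) + (1)*(-208) + (-4) = -551 -> same as recorded
step 9: x = 1*(-551) + (1)*(-339) + (-4) = -894 -> matches
step 10: x = 1*(-894) + (1)*(-551) + (-4) = -1449 -> in agreement
All entries verified; no error found.

no error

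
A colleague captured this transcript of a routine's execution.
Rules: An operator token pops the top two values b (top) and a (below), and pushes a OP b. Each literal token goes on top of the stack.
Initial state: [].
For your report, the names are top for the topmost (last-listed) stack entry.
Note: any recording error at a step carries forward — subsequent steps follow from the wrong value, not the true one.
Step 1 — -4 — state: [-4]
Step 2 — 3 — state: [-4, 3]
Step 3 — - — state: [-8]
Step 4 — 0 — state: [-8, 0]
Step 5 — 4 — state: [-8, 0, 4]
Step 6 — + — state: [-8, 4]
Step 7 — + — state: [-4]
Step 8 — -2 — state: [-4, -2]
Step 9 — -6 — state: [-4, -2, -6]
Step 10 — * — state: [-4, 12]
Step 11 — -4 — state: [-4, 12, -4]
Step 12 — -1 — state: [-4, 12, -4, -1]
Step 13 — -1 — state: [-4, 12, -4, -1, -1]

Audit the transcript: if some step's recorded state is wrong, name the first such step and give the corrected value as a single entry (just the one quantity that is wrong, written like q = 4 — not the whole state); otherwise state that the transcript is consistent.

1. push -4: top = -4 (agrees with the transcript)
2. push 3: top = 3 (consistent with the transcript)
3. -4 - 3 = -7 (not what was recorded)
The earliest wrong entry is at step 3: it should read top = -7.

step 3, top = -7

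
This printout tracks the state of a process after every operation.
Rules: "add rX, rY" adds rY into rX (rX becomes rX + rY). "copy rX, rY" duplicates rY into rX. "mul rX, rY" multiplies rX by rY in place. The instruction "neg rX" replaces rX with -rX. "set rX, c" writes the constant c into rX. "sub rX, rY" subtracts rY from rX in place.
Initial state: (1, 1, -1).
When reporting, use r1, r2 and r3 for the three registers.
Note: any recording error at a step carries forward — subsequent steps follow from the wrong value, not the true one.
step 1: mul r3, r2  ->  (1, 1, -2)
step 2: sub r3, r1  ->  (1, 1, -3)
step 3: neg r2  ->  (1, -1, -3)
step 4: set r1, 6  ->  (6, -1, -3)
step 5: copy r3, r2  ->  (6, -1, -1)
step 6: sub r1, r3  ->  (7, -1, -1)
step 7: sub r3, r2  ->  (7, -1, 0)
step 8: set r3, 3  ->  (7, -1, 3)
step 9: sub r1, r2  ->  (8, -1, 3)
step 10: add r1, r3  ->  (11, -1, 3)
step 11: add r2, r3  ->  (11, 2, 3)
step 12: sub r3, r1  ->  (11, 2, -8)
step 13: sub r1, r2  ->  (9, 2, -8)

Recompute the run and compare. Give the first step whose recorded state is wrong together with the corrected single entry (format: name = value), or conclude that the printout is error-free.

step 1: r3 = -1 * 1 = -1 -> this is not what the printout shows
So the first discrepancy is step 1, where the right value is r3 = -1.

step 1, r3 = -1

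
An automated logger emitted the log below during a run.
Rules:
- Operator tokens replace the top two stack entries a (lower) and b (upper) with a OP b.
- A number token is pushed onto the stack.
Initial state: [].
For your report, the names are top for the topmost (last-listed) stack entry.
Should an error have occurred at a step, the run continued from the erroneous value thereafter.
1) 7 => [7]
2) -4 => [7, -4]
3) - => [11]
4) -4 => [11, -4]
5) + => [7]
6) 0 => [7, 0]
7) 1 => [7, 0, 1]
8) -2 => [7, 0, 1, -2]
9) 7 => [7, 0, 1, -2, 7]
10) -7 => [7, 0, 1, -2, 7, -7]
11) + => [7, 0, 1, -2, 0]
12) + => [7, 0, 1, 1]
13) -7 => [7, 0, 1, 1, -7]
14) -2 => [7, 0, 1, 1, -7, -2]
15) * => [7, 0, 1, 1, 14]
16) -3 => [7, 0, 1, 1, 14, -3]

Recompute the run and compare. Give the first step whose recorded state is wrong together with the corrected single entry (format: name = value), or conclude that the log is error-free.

Recomputing the run from the initial state:
step 1: [7]
step 2: [7, -4]
step 3: [11]
step 4: [11, -4]
step 5: [7]
step 6: [7, 0]
step 7: [7, 0, 1]
step 8: [7, 0, 1, -2]
step 9: [7, 0, 1, -2, 7]
step 10: [7, 0, 1, -2, 7, -7]
step 11: [7, 0, 1, -2, 0]
step 12: [7, 0, 1, -2]
step 13: [7, 0, 1, -2, -7]
step 14: [7, 0, 1, -2, -7, -2]
step 15: [7, 0, 1, -2, 14]
step 16: [7, 0, 1, -2, 14, -3]
The first disagreement with the log is at step 12, where the value should be top = -2.

step 12, top = -2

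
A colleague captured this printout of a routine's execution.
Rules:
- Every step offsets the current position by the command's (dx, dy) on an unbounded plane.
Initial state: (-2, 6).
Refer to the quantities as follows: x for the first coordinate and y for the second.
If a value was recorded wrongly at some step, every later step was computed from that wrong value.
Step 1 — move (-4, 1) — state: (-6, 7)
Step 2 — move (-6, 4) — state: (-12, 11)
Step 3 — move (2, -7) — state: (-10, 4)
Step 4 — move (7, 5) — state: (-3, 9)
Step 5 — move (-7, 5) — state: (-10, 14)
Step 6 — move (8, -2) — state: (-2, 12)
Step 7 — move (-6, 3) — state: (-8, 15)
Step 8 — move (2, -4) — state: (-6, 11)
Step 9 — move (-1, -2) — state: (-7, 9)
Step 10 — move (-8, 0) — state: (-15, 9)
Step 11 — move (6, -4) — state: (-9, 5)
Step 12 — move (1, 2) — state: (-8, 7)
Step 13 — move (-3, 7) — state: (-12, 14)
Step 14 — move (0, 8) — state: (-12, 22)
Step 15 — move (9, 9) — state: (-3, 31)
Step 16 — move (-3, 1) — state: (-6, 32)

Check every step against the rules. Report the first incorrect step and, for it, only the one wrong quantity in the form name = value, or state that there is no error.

Recomputing the run from the initial state:
step 1: x = -6, y = 7
step 2: x = -12, y = 11
step 3: x = -10, y = 4
step 4: x = -3, y = 9
step 5: x = -10, y = 14
step 6: x = -2, y = 12
step 7: x = -8, y = 15
step 8: x = -6, y = 11
step 9: x = -7, y = 9
step 10: x = -15, y = 9
step 11: x = -9, y = 5
step 12: x = -8, y = 7
step 13: x = -11, y = 14
step 14: x = -11, y = 22
step 15: x = -2, y = 31
step 16: x = -5, y = 32
The first disagreement with the printout is at step 13, where the value should be x = -11.

step 13, x = -11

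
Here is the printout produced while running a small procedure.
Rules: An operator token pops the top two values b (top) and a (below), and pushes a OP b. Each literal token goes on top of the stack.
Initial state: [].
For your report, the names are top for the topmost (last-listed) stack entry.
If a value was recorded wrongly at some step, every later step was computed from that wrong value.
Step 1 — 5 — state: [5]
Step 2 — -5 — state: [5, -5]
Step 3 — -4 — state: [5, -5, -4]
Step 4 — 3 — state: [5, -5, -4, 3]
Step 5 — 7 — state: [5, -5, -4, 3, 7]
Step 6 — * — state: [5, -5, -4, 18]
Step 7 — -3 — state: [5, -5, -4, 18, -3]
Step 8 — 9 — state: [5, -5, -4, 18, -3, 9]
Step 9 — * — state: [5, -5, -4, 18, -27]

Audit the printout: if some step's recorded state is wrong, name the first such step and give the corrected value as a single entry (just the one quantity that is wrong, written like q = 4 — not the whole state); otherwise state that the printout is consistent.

Recomputing the run from the initial state:
step 1: [5]
step 2: [5, -5]
step 3: [5, -5, -4]
step 4: [5, -5, -4, 3]
step 5: [5, -5, -4, 3, 7]
step 6: [5, -5, -4, 21]
step 7: [5, -5, -4, 21, -3]
step 8: [5, -5, -4, 21, -3, 9]
step 9: [5, -5, -4, 21, -27]
The first disagreement with the printout is at step 6, where the value should be top = 21.

step 6, top = 21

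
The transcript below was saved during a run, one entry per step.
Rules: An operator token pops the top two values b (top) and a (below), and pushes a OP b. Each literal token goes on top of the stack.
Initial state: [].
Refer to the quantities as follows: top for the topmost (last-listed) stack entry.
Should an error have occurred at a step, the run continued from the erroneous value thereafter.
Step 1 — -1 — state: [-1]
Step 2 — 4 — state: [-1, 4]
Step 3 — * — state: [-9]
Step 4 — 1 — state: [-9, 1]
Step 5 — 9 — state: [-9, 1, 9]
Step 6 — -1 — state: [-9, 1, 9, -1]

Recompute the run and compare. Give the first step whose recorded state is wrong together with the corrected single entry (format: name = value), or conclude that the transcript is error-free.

step 3, top = -4

Recomputing the run from the initial state:
step 1: [-1]
step 2: [-1, 4]
step 3: [-4]
step 4: [-4, 1]
step 5: [-4, 1, 9]
step 6: [-4, 1, 9, -1]
The first disagreement with the transcript is at step 3, where the value should be top = -4.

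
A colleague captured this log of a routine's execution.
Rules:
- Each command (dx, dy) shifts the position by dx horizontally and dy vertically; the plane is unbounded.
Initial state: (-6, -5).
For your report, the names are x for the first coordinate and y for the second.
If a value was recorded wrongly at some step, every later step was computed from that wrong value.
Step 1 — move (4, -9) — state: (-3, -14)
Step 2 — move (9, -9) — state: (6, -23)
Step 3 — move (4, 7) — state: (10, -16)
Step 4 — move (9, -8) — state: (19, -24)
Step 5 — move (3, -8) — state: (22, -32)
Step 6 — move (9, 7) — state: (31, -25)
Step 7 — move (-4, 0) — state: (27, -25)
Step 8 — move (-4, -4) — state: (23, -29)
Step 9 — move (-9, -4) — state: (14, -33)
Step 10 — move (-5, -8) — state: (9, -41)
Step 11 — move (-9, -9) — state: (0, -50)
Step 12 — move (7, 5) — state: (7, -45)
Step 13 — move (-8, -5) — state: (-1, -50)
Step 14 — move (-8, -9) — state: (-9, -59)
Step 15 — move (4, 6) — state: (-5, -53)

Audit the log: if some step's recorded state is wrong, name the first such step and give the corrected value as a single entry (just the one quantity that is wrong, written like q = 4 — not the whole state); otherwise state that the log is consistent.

step 1, x = -2

Step 1: x = -6 + (4) = -2, y = -5 + (-9) = -14 — the recorded entry deviates here.
The audit stops at step 1: the recorded entry is wrong and should be x = -2.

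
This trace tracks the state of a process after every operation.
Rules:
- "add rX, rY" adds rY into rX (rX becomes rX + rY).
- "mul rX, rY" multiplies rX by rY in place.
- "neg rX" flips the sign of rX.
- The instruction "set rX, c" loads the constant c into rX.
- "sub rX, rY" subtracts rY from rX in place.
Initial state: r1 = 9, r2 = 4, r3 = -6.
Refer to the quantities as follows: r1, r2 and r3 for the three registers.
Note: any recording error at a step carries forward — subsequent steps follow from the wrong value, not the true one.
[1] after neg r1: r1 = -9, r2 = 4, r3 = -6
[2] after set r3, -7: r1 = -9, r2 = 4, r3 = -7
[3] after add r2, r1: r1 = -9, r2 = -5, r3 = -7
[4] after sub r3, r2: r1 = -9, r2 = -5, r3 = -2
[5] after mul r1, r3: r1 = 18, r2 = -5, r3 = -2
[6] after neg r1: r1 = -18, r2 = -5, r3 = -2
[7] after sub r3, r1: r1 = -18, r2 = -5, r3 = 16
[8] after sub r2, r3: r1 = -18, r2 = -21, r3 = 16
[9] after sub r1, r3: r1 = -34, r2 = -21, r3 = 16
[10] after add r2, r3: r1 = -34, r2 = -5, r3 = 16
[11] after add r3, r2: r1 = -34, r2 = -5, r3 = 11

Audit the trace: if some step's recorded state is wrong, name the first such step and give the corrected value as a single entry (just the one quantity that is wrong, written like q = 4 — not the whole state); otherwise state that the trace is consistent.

Recomputing the run from the initial state:
step 1: r1 = -9, r2 = 4, r3 = -6
step 2: r1 = -9, r2 = 4, r3 = -7
step 3: r1 = -9, r2 = -5, r3 = -7
step 4: r1 = -9, r2 = -5, r3 = -2
step 5: r1 = 18, r2 = -5, r3 = -2
step 6: r1 = -18, r2 = -5, r3 = -2
step 7: r1 = -18, r2 = -5, r3 = 16
step 8: r1 = -18, r2 = -21, r3 = 16
step 9: r1 = -34, r2 = -21, r3 = 16
step 10: r1 = -34, r2 = -5, r3 = 16
step 11: r1 = -34, r2 = -5, r3 = 11
This matches the trace at every step.

no error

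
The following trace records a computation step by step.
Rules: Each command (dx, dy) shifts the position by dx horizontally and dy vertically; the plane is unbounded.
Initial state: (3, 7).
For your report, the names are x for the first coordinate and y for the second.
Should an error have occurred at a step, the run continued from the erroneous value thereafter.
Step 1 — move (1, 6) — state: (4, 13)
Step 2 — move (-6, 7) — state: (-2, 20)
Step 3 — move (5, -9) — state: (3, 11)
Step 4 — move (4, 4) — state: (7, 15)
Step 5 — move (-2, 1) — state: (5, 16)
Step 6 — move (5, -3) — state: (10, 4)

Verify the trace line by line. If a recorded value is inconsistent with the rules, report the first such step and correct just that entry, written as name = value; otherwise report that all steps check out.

step 6, y = 13

Recomputing the run from the initial state:
step 1: x = 4, y = 13
step 2: x = -2, y = 20
step 3: x = 3, y = 11
step 4: x = 7, y = 15
step 5: x = 5, y = 16
step 6: x = 10, y = 13
The first disagreement with the trace is at step 6, where the value should be y = 13.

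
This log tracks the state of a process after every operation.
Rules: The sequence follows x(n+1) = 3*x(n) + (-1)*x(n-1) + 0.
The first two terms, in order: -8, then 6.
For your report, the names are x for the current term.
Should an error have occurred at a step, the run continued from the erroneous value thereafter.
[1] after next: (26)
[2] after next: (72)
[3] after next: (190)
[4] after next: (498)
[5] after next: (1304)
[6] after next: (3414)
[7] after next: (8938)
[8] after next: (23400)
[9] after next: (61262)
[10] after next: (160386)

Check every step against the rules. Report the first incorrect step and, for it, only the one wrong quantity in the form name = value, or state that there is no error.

Recomputing the run from the initial state:
step 1: x = 26
step 2: x = 72
step 3: x = 190
step 4: x = 498
step 5: x = 1304
step 6: x = 3414
step 7: x = 8938
step 8: x = 23400
step 9: x = 61262
step 10: x = 160386
This matches the log at every step.

no error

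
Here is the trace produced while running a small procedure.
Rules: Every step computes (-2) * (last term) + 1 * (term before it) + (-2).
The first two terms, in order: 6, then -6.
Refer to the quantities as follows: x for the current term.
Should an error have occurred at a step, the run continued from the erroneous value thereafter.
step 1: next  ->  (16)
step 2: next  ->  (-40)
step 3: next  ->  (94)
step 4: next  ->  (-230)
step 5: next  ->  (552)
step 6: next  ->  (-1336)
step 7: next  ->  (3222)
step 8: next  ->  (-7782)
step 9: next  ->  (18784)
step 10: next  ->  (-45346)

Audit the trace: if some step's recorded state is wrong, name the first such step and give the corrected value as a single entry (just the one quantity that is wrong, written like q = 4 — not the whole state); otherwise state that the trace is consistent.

step 10, x = -45352

Recomputing the run from the initial state:
step 1: x = 16
step 2: x = -40
step 3: x = 94
step 4: x = -230
step 5: x = 552
step 6: x = -1336
step 7: x = 3222
step 8: x = -7782
step 9: x = 18784
step 10: x = -45352
The first disagreement with the trace is at step 10, where the value should be x = -45352.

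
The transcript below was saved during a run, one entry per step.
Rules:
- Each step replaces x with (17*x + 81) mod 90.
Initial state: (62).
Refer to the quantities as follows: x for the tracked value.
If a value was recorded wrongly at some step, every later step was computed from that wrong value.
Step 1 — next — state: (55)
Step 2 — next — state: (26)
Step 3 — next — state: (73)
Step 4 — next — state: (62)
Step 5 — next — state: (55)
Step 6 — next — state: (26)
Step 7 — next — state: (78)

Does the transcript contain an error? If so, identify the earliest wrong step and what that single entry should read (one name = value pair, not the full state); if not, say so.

step 7, x = 73

1. x = (17*62 + 81) mod 90 = 55 (exactly as logged)
2. x = (17*55 + 81) mod 90 = 26 (verified)
3. x = (17*26 + 81) mod 90 = 73 (verified)
4. x = (17*73 + 81) mod 90 = 62 (consistent with the transcript)
5. x = (17*62 + 81) mod 90 = 55 (verified)
6. x = (17*55 + 81) mod 90 = 26 (matches)
7. x = (17*26 + 81) mod 90 = 73 (the transcript disagrees here)
So the first discrepancy is step 7, where the right value is x = 73.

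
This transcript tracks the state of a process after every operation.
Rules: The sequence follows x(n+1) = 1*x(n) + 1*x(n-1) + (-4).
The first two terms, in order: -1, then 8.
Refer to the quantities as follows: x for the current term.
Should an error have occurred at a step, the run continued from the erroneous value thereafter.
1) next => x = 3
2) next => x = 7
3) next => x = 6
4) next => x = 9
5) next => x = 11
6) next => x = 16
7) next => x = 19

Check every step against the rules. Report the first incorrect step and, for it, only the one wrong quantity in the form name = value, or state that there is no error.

step 7, x = 23

Recomputing the run from the initial state:
step 1: x = 3
step 2: x = 7
step 3: x = 6
step 4: x = 9
step 5: x = 11
step 6: x = 16
step 7: x = 23
The first disagreement with the transcript is at step 7, where the value should be x = 23.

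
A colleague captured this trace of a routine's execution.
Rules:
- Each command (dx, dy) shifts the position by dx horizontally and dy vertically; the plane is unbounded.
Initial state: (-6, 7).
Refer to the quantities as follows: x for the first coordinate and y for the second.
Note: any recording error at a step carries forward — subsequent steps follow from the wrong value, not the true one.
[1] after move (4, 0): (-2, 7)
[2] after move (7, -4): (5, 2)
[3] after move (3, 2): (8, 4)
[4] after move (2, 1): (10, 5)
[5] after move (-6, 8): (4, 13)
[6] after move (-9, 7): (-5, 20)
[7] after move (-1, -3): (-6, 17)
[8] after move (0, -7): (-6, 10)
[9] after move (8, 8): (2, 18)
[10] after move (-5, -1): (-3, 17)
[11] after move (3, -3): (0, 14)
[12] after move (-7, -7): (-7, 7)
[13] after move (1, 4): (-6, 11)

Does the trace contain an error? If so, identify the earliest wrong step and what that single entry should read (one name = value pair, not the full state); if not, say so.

Recomputing the run from the initial state:
step 1: x = -2, y = 7
step 2: x = 5, y = 3
step 3: x = 8, y = 5
step 4: x = 10, y = 6
step 5: x = 4, y = 14
step 6: x = -5, y = 21
step 7: x = -6, y = 18
step 8: x = -6, y = 11
step 9: x = 2, y = 19
step 10: x = -3, y = 18
step 11: x = 0, y = 15
step 12: x = -7, y = 8
step 13: x = -6, y = 12
The first disagreement with the trace is at step 2, where the value should be y = 3.

step 2, y = 3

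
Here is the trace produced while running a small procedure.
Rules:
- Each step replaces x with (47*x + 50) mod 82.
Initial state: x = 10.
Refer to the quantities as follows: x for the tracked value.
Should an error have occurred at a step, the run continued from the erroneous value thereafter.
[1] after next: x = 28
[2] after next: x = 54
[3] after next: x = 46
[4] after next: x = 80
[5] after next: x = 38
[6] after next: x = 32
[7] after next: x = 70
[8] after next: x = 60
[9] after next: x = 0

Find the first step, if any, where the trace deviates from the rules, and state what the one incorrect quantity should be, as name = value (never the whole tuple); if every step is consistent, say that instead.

Recomputing the run from the initial state:
step 1: x = 28
step 2: x = 54
step 3: x = 46
step 4: x = 80
step 5: x = 38
step 6: x = 32
step 7: x = 78
step 8: x = 26
step 9: x = 42
The first disagreement with the trace is at step 7, where the value should be x = 78.

step 7, x = 78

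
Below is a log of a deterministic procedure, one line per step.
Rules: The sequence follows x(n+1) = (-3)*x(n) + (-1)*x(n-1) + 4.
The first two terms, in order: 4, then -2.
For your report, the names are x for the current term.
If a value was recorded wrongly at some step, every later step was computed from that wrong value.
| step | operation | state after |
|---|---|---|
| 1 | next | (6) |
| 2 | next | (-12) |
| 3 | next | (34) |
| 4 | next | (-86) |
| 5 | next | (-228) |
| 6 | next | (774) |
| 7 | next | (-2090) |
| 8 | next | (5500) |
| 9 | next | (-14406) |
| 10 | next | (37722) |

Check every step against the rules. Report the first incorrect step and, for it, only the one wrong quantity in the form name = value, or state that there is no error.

Recomputing the run from the initial state:
step 1: x = 6
step 2: x = -12
step 3: x = 34
step 4: x = -86
step 5: x = 228
step 6: x = -594
step 7: x = 1558
step 8: x = -4076
step 9: x = 10674
step 10: x = -27942
The first disagreement with the log is at step 5, where the value should be x = 228.

step 5, x = 228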